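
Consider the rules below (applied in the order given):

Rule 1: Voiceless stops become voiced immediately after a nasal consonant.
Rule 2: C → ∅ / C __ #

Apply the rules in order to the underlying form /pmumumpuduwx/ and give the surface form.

pmumumbuduw

Rule 1 (post-nasal voicing): /p/ is a voiceless stop immediately after the nasal /m/, so it voices to [b]. /pmumumpuduwx/ → pmumumbuduwx.
Rule 2 (final cluster simplification): /x/ is the second consonant of a word-final cluster /wx/, so it deletes. /pmumumbuduwx/ → pmumumbuduw.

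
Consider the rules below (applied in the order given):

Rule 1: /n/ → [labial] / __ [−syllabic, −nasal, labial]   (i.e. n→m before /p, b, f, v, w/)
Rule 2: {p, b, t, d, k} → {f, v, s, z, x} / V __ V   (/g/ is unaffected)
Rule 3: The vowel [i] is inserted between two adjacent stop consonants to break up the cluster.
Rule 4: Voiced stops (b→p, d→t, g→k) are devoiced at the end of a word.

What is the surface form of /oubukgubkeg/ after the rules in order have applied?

ouvukigubikek

Rule 1 (nasal place assimilation): no segment meets the environment; /oubukgubkeg/ is unchanged.
Rule 2 (intervocalic spirantization): /b/ is a stop between vowels /u/ and /u/, so it spirantizes to the fricative [v]. /oubukgubkeg/ → ouvukgubkeg.
Rule 3 (stop-cluster i-epenthesis): /k/ and /g/ form a stop–stop cluster, so [i] is inserted between them. /b/ and /k/ form a stop–stop cluster, so [i] is inserted between them. /ouvukgubkeg/ → ouvukigubikeg.
Rule 4 (final devoicing): /g/ is a voiced stop in word-final position, so it devoices to [k]. /ouvukigubikeg/ → ouvukigubikek.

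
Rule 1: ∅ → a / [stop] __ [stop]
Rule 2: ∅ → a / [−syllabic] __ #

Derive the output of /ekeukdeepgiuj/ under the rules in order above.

Rule 1 (stop-cluster a-epenthesis): /k/ and /d/ form a stop–stop cluster, so [a] is inserted between them. /p/ and /g/ form a stop–stop cluster, so [a] is inserted between them. /ekeukdeepgiuj/ → ekeukadeepagiuj.
Rule 2 (final a-epenthesis): the form ends in the consonant /j/, so [a] is inserted word-finally. /ekeukadeepagiuj/ → ekeukadeepagiuja.

ekeukadeepagiuja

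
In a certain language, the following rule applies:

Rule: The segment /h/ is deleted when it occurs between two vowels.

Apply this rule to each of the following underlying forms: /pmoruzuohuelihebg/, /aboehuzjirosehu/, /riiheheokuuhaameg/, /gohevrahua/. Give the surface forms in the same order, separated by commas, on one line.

/pmoruzuohuelihebg/: /h/ occurs between vowels /o/ and /u/, so it deletes. /h/ occurs between vowels /i/ and /e/, so it deletes. → [pmoruzuoueliebg].
/aboehuzjirosehu/: /h/ occurs between vowels /e/ and /u/, so it deletes. /h/ occurs between vowels /e/ and /u/, so it deletes. → [aboeuzjiroseu].
/riiheheokuuhaameg/: /h/ occurs between vowels /i/ and /e/, so it deletes. /h/ occurs between vowels /e/ and /e/, so it deletes. /h/ occurs between vowels /u/ and /a/, so it deletes. → [riieeokuuaameg].
/gohevrahua/: /h/ occurs between vowels /o/ and /e/, so it deletes. /h/ occurs between vowels /a/ and /u/, so it deletes. → [goevraua].

pmoruzuoueliebg, aboeuzjiroseu, riieeokuuaameg, goevraua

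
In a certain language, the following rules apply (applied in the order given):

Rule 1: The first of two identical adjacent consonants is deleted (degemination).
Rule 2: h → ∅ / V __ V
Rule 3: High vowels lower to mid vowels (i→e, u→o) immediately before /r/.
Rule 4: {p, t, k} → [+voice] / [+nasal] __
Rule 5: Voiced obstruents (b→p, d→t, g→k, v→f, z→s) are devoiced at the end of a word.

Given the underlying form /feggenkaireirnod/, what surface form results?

fegengaereernot

Rule 1 (degemination): /gg/ is a geminate; the first /g/ deletes. /feggenkaireirnod/ → fegenkaireirnod.
Rule 2 (intervocalic h-deletion): no segment meets the environment; /fegenkaireirnod/ is unchanged.
Rule 3 (pre-rhotic lowering): /i/ is a high vowel immediately before /r/, so it lowers to [e]. /i/ is a high vowel immediately before /r/, so it lowers to [e]. /fegenkaireirnod/ → fegenkaereernod.
Rule 4 (post-nasal voicing): /k/ is a voiceless stop immediately after the nasal /n/, so it voices to [g]. /fegenkaereernod/ → fegengaereernod.
Rule 5 (final devoicing): /d/ is a voiced obstruent in word-final position, so it devoices to [t]. /fegengaereernod/ → fegengaereernot.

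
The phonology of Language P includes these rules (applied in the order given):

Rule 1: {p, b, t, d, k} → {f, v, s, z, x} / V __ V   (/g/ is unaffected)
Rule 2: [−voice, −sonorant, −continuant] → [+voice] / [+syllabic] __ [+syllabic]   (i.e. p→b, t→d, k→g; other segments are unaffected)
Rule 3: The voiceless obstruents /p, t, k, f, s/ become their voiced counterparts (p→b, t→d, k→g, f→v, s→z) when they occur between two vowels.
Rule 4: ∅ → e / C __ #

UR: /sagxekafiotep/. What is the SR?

sagxexaviozepe

Rule 1 (intervocalic spirantization): /k/ is a stop between vowels /e/ and /a/, so it spirantizes to the fricative [x]. /t/ is a stop between vowels /o/ and /e/, so it spirantizes to the fricative [s]. /sagxekafiotep/ → sagxexafiosep.
Rule 2 (intervocalic voicing): no segment meets the environment; /sagxexafiosep/ is unchanged.
Rule 3 (intervocalic voicing): /f/ is a voiceless obstruent between vowels /a/ and /i/, so it voices to [v]. /s/ is a voiceless obstruent between vowels /o/ and /e/, so it voices to [z]. /sagxexafiosep/ → sagxexaviozep.
Rule 4 (final e-epenthesis): the form ends in the consonant /p/, so [e] is inserted word-finally. /sagxexaviozep/ → sagxexaviozepe.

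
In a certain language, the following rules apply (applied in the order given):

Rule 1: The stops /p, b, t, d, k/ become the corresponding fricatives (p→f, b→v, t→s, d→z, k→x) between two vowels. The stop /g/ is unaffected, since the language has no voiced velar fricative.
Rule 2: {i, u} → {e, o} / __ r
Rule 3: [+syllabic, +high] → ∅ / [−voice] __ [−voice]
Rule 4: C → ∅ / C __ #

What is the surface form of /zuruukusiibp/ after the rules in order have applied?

zoruuxsiib

Rule 1 (intervocalic spirantization): /k/ is a stop between vowels /u/ and /u/, so it spirantizes to the fricative [x]. /zuruukusiibp/ → zuruuxusiibp.
Rule 2 (pre-rhotic lowering): /u/ is a high vowel immediately before /r/, so it lowers to [o]. /zuruuxusiibp/ → zoruuxusiibp.
Rule 3 (high vowel syncope): /u/ is a high vowel flanked by voiceless consonants /x/ and /s/, so it deletes. /zoruuxusiibp/ → zoruuxsiibp.
Rule 4 (final cluster simplification): /p/ is the second consonant of a word-final cluster /bp/, so it deletes. /zoruuxsiibp/ → zoruuxsiib.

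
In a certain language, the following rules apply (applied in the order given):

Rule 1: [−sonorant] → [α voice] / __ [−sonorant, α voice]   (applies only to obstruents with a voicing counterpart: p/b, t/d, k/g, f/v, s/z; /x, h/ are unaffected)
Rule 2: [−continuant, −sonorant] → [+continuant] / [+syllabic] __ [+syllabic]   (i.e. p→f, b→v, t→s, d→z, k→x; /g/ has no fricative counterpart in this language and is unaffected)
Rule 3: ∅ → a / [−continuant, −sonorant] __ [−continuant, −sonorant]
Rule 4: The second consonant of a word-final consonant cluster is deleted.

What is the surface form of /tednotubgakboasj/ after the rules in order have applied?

Rule 1 (regressive voicing assimilation): /k/ precedes the voiced obstruent /b/, so it voices to [g] by assimilation. /tednotubgakboasj/ → tednotubgagboasj.
Rule 2 (intervocalic spirantization): /t/ is a stop between vowels /o/ and /u/, so it spirantizes to the fricative [s]. /tednotubgagboasj/ → tednosubgagboasj.
Rule 3 (stop-cluster a-epenthesis): /b/ and /g/ form a stop–stop cluster, so [a] is inserted between them. /g/ and /b/ form a stop–stop cluster, so [a] is inserted between them. /tednosubgagboasj/ → tednosubagagaboasj.
Rule 4 (final cluster simplification): /j/ is the second consonant of a word-final cluster /sj/, so it deletes. /tednosubagagaboasj/ → tednosubagagaboas.

tednosubagagaboas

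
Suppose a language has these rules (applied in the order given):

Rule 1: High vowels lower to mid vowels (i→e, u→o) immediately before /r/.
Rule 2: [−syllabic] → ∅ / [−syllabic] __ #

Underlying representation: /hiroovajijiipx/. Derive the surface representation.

heroovajijiip

Rule 1 (pre-rhotic lowering): /i/ is a high vowel immediately before /r/, so it lowers to [e]. /hiroovajijiipx/ → heroovajijiipx.
Rule 2 (final cluster simplification): /x/ is the second consonant of a word-final cluster /px/, so it deletes. /heroovajijiipx/ → heroovajijiip.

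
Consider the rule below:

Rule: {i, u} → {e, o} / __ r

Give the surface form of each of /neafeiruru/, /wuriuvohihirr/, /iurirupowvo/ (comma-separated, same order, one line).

neafeeroru, woriuvohiherr, iorerupowvo

/neafeiruru/: /i/ is a high vowel immediately before /r/, so it lowers to [e]. /u/ is a high vowel immediately before /r/, so it lowers to [o]. → [neafeeroru].
/wuriuvohihirr/: /u/ is a high vowel immediately before /r/, so it lowers to [o]. /i/ is a high vowel immediately before /r/, so it lowers to [e]. → [woriuvohiherr].
/iurirupowvo/: /u/ is a high vowel immediately before /r/, so it lowers to [o]. /i/ is a high vowel immediately before /r/, so it lowers to [e]. → [iorerupowvo].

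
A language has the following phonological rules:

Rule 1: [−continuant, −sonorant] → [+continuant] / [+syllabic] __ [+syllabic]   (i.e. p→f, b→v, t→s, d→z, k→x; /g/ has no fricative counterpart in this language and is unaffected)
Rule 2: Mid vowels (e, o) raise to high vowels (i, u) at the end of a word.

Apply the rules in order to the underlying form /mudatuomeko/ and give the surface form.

Rule 1 (intervocalic spirantization): /d/ is a stop between vowels /u/ and /a/, so it spirantizes to the fricative [z]. /t/ is a stop between vowels /a/ and /u/, so it spirantizes to the fricative [s]. /k/ is a stop between vowels /e/ and /o/, so it spirantizes to the fricative [x]. /mudatuomeko/ → muzasuomexo.
Rule 2 (final vowel raising): /o/ is a mid vowel in word-final position, so it raises to [u]. /muzasuomexo/ → muzasuomexu.

muzasuomexu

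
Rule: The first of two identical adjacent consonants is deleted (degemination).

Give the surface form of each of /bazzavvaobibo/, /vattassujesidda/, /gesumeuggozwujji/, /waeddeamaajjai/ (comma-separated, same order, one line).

/bazzavvaobibo/: /zz/ is a geminate; the first /z/ deletes. /vv/ is a geminate; the first /v/ deletes. → [bazavaobibo].
/vattassujesidda/: /tt/ is a geminate; the first /t/ deletes. /ss/ is a geminate; the first /s/ deletes. /dd/ is a geminate; the first /d/ deletes. → [vatasujesida].
/gesumeuggozwujji/: /gg/ is a geminate; the first /g/ deletes. /jj/ is a geminate; the first /j/ deletes. → [gesumeugozwuji].
/waeddeamaajjai/: /dd/ is a geminate; the first /d/ deletes. /jj/ is a geminate; the first /j/ deletes. → [waedeamaajai].

bazavaobibo, vatasujesida, gesumeugozwuji, waedeamaajai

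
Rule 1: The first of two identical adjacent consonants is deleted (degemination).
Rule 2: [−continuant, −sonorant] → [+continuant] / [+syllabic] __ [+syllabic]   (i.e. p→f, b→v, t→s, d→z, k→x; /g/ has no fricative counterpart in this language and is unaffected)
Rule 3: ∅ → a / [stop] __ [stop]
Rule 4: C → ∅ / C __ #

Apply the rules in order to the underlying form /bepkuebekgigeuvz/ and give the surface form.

bepakuevekagigeuv

Rule 1 (degemination): no segment meets the environment; /bepkuebekgigeuvz/ is unchanged.
Rule 2 (intervocalic spirantization): /b/ is a stop between vowels /e/ and /e/, so it spirantizes to the fricative [v]. /bepkuebekgigeuvz/ → bepkuevekgigeuvz.
Rule 3 (stop-cluster a-epenthesis): /p/ and /k/ form a stop–stop cluster, so [a] is inserted between them. /k/ and /g/ form a stop–stop cluster, so [a] is inserted between them. /bepkuevekgigeuvz/ → bepakuevekagigeuvz.
Rule 4 (final cluster simplification): /z/ is the second consonant of a word-final cluster /vz/, so it deletes. /bepakuevekagigeuvz/ → bepakuevekagigeuv.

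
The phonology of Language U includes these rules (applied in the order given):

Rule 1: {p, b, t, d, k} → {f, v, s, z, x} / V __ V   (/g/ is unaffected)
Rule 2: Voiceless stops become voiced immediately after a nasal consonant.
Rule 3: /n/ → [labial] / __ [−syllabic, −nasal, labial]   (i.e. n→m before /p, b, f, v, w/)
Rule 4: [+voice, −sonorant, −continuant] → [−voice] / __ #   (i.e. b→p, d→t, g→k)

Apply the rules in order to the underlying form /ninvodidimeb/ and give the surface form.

nimvozizimep

Rule 1 (intervocalic spirantization): /d/ is a stop between vowels /o/ and /i/, so it spirantizes to the fricative [z]. /d/ is a stop between vowels /i/ and /i/, so it spirantizes to the fricative [z]. /ninvodidimeb/ → ninvozizimeb.
Rule 2 (post-nasal voicing): no segment meets the environment; /ninvozizimeb/ is unchanged.
Rule 3 (nasal place assimilation): /n/ precedes the labial consonant /v/, so it assimilates in place to [m]. /ninvozizimeb/ → nimvozizimeb.
Rule 4 (final devoicing): /b/ is a voiced stop in word-final position, so it devoices to [p]. /nimvozizimeb/ → nimvozizimep.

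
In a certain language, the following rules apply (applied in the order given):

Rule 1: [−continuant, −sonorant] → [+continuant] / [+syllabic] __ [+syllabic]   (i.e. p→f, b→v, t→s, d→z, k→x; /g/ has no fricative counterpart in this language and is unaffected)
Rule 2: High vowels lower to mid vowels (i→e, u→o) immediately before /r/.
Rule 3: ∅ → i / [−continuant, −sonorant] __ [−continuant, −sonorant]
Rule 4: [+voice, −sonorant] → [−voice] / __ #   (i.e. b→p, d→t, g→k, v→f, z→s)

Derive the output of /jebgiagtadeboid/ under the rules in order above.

Rule 1 (intervocalic spirantization): /d/ is a stop between vowels /a/ and /e/, so it spirantizes to the fricative [z]. /b/ is a stop between vowels /e/ and /o/, so it spirantizes to the fricative [v]. /jebgiagtadeboid/ → jebgiagtazevoid.
Rule 2 (pre-rhotic lowering): no segment meets the environment; /jebgiagtazevoid/ is unchanged.
Rule 3 (stop-cluster i-epenthesis): /b/ and /g/ form a stop–stop cluster, so [i] is inserted between them. /g/ and /t/ form a stop–stop cluster, so [i] is inserted between them. /jebgiagtazevoid/ → jebigiagitazevoid.
Rule 4 (final devoicing): /d/ is a voiced obstruent in word-final position, so it devoices to [t]. /jebigiagitazevoid/ → jebigiagitazevoit.

jebigiagitazevoit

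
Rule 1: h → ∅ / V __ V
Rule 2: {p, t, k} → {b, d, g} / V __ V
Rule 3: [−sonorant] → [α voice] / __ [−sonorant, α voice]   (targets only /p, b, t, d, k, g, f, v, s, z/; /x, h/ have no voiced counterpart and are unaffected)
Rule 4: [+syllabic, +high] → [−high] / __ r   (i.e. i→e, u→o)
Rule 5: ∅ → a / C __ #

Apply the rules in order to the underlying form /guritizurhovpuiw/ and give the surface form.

Rule 1 (intervocalic h-deletion): no segment meets the environment; /guritizurhovpuiw/ is unchanged.
Rule 2 (intervocalic voicing): /t/ is a voiceless stop between vowels /i/ and /i/, so it voices to [d]. /guritizurhovpuiw/ → guridizurhovpuiw.
Rule 3 (regressive voicing assimilation): /v/ precedes the voiceless obstruent /p/, so it devoices to [f] by assimilation. /guridizurhovpuiw/ → guridizurhofpuiw.
Rule 4 (pre-rhotic lowering): /u/ is a high vowel immediately before /r/, so it lowers to [o]. /u/ is a high vowel immediately before /r/, so it lowers to [o]. /guridizurhofpuiw/ → goridizorhofpuiw.
Rule 5 (final a-epenthesis): the form ends in the consonant /w/, so [a] is inserted word-finally. /goridizorhofpuiw/ → goridizorhofpuiwa.

goridizorhofpuiwa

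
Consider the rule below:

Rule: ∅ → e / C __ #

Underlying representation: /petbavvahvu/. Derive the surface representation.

No segment of /petbavvahvu/ meets the structural description of the rule, so the form surfaces unchanged.

petbavvahvu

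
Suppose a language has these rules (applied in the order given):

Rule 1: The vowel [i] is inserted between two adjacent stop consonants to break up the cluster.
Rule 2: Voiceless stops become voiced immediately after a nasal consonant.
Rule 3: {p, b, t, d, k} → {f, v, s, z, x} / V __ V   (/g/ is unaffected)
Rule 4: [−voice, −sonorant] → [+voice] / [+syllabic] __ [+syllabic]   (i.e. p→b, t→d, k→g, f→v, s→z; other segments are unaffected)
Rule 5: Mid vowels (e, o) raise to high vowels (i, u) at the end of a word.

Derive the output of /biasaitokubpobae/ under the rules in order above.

biazaizoxuvivovai

Rule 1 (stop-cluster i-epenthesis): /b/ and /p/ form a stop–stop cluster, so [i] is inserted between them. /biasaitokubpobae/ → biasaitokubipobae.
Rule 2 (post-nasal voicing): no segment meets the environment; /biasaitokubipobae/ is unchanged.
Rule 3 (intervocalic spirantization): /t/ is a stop between vowels /i/ and /o/, so it spirantizes to the fricative [s]. /k/ is a stop between vowels /o/ and /u/, so it spirantizes to the fricative [x]. /b/ is a stop between vowels /u/ and /i/, so it spirantizes to the fricative [v]. /p/ is a stop between vowels /i/ and /o/, so it spirantizes to the fricative [f]. /b/ is a stop between vowels /o/ and /a/, so it spirantizes to the fricative [v]. /biasaitokubipobae/ → biasaisoxuvifovae.
Rule 4 (intervocalic voicing): /s/ is a voiceless obstruent between vowels /a/ and /a/, so it voices to [z]. /s/ is a voiceless obstruent between vowels /i/ and /o/, so it voices to [z]. /f/ is a voiceless obstruent between vowels /i/ and /o/, so it voices to [v]. /biasaisoxuvifovae/ → biazaizoxuvivovae.
Rule 5 (final vowel raising): /e/ is a mid vowel in word-final position, so it raises to [i]. /biazaizoxuvivovae/ → biazaizoxuvivovai.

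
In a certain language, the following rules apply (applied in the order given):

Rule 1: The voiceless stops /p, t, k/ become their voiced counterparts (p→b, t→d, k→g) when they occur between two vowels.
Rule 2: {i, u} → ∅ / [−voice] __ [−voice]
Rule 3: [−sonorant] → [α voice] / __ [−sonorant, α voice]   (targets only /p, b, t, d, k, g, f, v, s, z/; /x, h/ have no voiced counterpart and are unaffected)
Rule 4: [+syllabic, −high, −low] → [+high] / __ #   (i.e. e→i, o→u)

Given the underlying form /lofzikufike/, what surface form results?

lovzigufigi

Rule 1 (intervocalic voicing): /k/ is a voiceless stop between vowels /i/ and /u/, so it voices to [g]. /k/ is a voiceless stop between vowels /i/ and /e/, so it voices to [g]. /lofzikufike/ → lofzigufige.
Rule 2 (high vowel syncope): no segment meets the environment; /lofzigufige/ is unchanged.
Rule 3 (regressive voicing assimilation): /f/ precedes the voiced obstruent /z/, so it voices to [v] by assimilation. /lofzigufige/ → lovzigufige.
Rule 4 (final vowel raising): /e/ is a mid vowel in word-final position, so it raises to [i]. /lovzigufige/ → lovzigufigi.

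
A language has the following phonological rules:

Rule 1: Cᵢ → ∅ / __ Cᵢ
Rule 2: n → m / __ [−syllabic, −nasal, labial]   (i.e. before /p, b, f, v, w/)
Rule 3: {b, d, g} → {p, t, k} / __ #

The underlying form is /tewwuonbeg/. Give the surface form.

Rule 1 (degemination): /ww/ is a geminate; the first /w/ deletes. /tewwuonbeg/ → tewuonbeg.
Rule 2 (nasal place assimilation): /n/ precedes the labial consonant /b/, so it assimilates in place to [m]. /tewuonbeg/ → tewuombeg.
Rule 3 (final devoicing): /g/ is a voiced stop in word-final position, so it devoices to [k]. /tewuombeg/ → tewuombek.

tewuombek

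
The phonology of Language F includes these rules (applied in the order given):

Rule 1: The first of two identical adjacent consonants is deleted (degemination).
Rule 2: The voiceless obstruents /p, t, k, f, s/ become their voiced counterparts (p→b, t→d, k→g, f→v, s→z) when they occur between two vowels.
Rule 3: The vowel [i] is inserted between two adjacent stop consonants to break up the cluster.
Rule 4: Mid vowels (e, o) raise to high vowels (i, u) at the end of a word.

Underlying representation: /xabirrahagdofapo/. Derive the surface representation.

Rule 1 (degemination): /rr/ is a geminate; the first /r/ deletes. /xabirrahagdofapo/ → xabirahagdofapo.
Rule 2 (intervocalic voicing): /f/ is a voiceless obstruent between vowels /o/ and /a/, so it voices to [v]. /p/ is a voiceless obstruent between vowels /a/ and /o/, so it voices to [b]. /xabirahagdofapo/ → xabirahagdovabo.
Rule 3 (stop-cluster i-epenthesis): /g/ and /d/ form a stop–stop cluster, so [i] is inserted between them. /xabirahagdovabo/ → xabirahagidovabo.
Rule 4 (final vowel raising): /o/ is a mid vowel in word-final position, so it raises to [u]. /xabirahagidovabo/ → xabirahagidovabu.

xabirahagidovabu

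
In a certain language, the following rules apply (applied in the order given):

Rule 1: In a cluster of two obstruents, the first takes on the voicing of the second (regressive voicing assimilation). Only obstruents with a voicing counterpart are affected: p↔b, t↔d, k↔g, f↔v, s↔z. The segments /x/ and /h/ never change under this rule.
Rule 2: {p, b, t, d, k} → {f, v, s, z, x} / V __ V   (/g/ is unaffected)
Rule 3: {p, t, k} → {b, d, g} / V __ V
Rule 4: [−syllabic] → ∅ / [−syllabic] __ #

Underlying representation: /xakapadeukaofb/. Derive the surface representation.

Rule 1 (regressive voicing assimilation): /f/ precedes the voiced obstruent /b/, so it voices to [v] by assimilation. /xakapadeukaofb/ → xakapadeukaovb.
Rule 2 (intervocalic spirantization): /k/ is a stop between vowels /a/ and /a/, so it spirantizes to the fricative [x]. /p/ is a stop between vowels /a/ and /a/, so it spirantizes to the fricative [f]. /d/ is a stop between vowels /a/ and /e/, so it spirantizes to the fricative [z]. /k/ is a stop between vowels /u/ and /a/, so it spirantizes to the fricative [x]. /xakapadeukaovb/ → xaxafazeuxaovb.
Rule 3 (intervocalic voicing): no segment meets the environment; /xaxafazeuxaovb/ is unchanged.
Rule 4 (final cluster simplification): /b/ is the second consonant of a word-final cluster /vb/, so it deletes. /xaxafazeuxaovb/ → xaxafazeuxaov.

xaxafazeuxaov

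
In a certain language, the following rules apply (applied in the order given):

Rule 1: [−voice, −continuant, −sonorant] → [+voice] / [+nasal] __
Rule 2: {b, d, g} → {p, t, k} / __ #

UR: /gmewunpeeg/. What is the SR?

gmewunbeek

Rule 1 (post-nasal voicing): /p/ is a voiceless stop immediately after the nasal /n/, so it voices to [b]. /gmewunpeeg/ → gmewunbeeg.
Rule 2 (final devoicing): /g/ is a voiced stop in word-final position, so it devoices to [k]. /gmewunbeeg/ → gmewunbeek.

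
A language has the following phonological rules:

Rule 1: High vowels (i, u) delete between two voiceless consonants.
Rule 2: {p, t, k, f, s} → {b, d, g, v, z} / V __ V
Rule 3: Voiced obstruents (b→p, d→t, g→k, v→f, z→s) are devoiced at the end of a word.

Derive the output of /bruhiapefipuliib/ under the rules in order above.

Rule 1 (high vowel syncope): /i/ is a high vowel flanked by voiceless consonants /f/ and /p/, so it deletes. /bruhiapefipuliib/ → bruhiapefpuliib.
Rule 2 (intervocalic voicing): /p/ is a voiceless obstruent between vowels /a/ and /e/, so it voices to [b]. /bruhiapefpuliib/ → bruhiabefpuliib.
Rule 3 (final devoicing): /b/ is a voiced obstruent in word-final position, so it devoices to [p]. /bruhiabefpuliib/ → bruhiabefpuliip.

bruhiabefpuliip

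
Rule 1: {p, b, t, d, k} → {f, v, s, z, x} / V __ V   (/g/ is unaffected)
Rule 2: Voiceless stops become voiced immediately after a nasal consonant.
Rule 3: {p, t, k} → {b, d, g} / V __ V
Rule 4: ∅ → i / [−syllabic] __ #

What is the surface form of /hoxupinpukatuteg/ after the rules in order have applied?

Rule 1 (intervocalic spirantization): /p/ is a stop between vowels /u/ and /i/, so it spirantizes to the fricative [f]. /k/ is a stop between vowels /u/ and /a/, so it spirantizes to the fricative [x]. /t/ is a stop between vowels /a/ and /u/, so it spirantizes to the fricative [s]. /t/ is a stop between vowels /u/ and /e/, so it spirantizes to the fricative [s]. /hoxupinpukatuteg/ → hoxufinpuxasuseg.
Rule 2 (post-nasal voicing): /p/ is a voiceless stop immediately after the nasal /n/, so it voices to [b]. /hoxufinpuxasuseg/ → hoxufinbuxasuseg.
Rule 3 (intervocalic voicing): no segment meets the environment; /hoxufinbuxasuseg/ is unchanged.
Rule 4 (final i-epenthesis): the form ends in the consonant /g/, so [i] is inserted word-finally. /hoxufinbuxasuseg/ → hoxufinbuxasusegi.

hoxufinbuxasusegi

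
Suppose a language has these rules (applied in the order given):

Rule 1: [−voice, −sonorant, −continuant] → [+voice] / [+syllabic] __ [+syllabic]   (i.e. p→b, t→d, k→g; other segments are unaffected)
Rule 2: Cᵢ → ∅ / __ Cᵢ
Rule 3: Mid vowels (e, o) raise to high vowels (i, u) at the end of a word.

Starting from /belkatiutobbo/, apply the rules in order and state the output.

Rule 1 (intervocalic voicing): /t/ is a voiceless stop between vowels /a/ and /i/, so it voices to [d]. /t/ is a voiceless stop between vowels /u/ and /o/, so it voices to [d]. /belkatiutobbo/ → belkadiudobbo.
Rule 2 (degemination): /bb/ is a geminate; the first /b/ deletes. /belkadiudobbo/ → belkadiudobo.
Rule 3 (final vowel raising): /o/ is a mid vowel in word-final position, so it raises to [u]. /belkadiudobo/ → belkadiudobu.

belkadiudobu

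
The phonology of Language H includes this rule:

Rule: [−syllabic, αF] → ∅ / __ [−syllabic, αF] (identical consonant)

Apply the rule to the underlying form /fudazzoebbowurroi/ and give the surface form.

/zz/ is a geminate; the first /z/ deletes.
/bb/ is a geminate; the first /b/ deletes.
/rr/ is a geminate; the first /r/ deletes.
Surface form: [fudazoebowuroi].

fudazoebowuroi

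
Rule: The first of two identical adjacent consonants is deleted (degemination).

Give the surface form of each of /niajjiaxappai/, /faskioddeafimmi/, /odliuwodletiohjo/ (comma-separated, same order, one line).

niajiaxapai, faskiodeafimi, odliuwodletiohjo

/niajjiaxappai/: /jj/ is a geminate; the first /j/ deletes. /pp/ is a geminate; the first /p/ deletes. → [niajiaxapai].
/faskioddeafimmi/: /dd/ is a geminate; the first /d/ deletes. /mm/ is a geminate; the first /m/ deletes. → [faskiodeafimi].
/odliuwodletiohjo/: the rule's environment is not met; surfaces unchanged as [odliuwodletiohjo].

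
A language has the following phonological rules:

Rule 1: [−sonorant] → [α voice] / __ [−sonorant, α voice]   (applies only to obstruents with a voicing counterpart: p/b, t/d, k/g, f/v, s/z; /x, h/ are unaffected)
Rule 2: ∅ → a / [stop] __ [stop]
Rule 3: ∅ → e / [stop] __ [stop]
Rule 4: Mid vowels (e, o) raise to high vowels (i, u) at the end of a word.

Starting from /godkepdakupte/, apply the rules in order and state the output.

Rule 1 (regressive voicing assimilation): /d/ precedes the voiceless obstruent /k/, so it devoices to [t] by assimilation. /p/ precedes the voiced obstruent /d/, so it voices to [b] by assimilation. /godkepdakupte/ → gotkebdakupte.
Rule 2 (stop-cluster a-epenthesis): /t/ and /k/ form a stop–stop cluster, so [a] is inserted between them. /b/ and /d/ form a stop–stop cluster, so [a] is inserted between them. /p/ and /t/ form a stop–stop cluster, so [a] is inserted between them. /gotkebdakupte/ → gotakebadakupate.
Rule 3 (stop-cluster e-epenthesis): no segment meets the environment; /gotakebadakupate/ is unchanged.
Rule 4 (final vowel raising): /e/ is a mid vowel in word-final position, so it raises to [i]. /gotakebadakupate/ → gotakebadakupati.

gotakebadakupati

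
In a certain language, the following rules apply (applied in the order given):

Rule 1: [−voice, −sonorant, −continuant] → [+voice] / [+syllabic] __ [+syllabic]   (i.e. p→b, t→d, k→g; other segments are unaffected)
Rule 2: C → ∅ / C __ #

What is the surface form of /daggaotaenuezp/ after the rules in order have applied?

daggaodaenuez

Rule 1 (intervocalic voicing): /t/ is a voiceless stop between vowels /o/ and /a/, so it voices to [d]. /daggaotaenuezp/ → daggaodaenuezp.
Rule 2 (final cluster simplification): /p/ is the second consonant of a word-final cluster /zp/, so it deletes. /daggaodaenuezp/ → daggaodaenuez.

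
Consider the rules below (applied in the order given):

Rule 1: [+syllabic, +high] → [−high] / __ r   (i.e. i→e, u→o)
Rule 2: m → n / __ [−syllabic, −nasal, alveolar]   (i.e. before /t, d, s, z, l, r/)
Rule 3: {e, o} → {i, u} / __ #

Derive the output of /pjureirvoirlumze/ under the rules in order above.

Rule 1 (pre-rhotic lowering): /u/ is a high vowel immediately before /r/, so it lowers to [o]. /i/ is a high vowel immediately before /r/, so it lowers to [e]. /i/ is a high vowel immediately before /r/, so it lowers to [e]. /pjureirvoirlumze/ → pjoreervoerlumze.
Rule 2 (nasal place assimilation): /m/ precedes the alveolar consonant /z/, so it assimilates in place to [n]. /pjoreervoerlumze/ → pjoreervoerlunze.
Rule 3 (final vowel raising): /e/ is a mid vowel in word-final position, so it raises to [i]. /pjoreervoerlunze/ → pjoreervoerlunzi.

pjoreervoerlunzi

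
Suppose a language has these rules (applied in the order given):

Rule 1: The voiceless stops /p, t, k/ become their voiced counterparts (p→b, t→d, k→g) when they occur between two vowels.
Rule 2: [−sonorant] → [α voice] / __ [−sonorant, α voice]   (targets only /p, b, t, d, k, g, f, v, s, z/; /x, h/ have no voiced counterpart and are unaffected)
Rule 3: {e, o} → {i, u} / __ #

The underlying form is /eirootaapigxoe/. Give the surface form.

Rule 1 (intervocalic voicing): /t/ is a voiceless stop between vowels /o/ and /a/, so it voices to [d]. /p/ is a voiceless stop between vowels /a/ and /i/, so it voices to [b]. /eirootaapigxoe/ → eiroodaabigxoe.
Rule 2 (regressive voicing assimilation): /g/ precedes the voiceless obstruent /x/, so it devoices to [k] by assimilation. /eiroodaabigxoe/ → eiroodaabikxoe.
Rule 3 (final vowel raising): /e/ is a mid vowel in word-final position, so it raises to [i]. /eiroodaabikxoe/ → eiroodaabikxoi.

eiroodaabikxoi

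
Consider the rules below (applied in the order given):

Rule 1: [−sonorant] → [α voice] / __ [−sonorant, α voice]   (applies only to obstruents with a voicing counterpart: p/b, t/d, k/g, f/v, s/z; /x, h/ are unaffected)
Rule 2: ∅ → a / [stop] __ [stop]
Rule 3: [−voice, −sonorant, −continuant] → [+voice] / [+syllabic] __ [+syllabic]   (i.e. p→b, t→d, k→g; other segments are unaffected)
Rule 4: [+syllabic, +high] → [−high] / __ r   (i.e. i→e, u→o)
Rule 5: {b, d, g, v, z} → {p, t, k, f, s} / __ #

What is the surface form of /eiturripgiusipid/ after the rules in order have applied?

eidorribagiusibit

Rule 1 (regressive voicing assimilation): /p/ precedes the voiced obstruent /g/, so it voices to [b] by assimilation. /eiturripgiusipid/ → eiturribgiusipid.
Rule 2 (stop-cluster a-epenthesis): /b/ and /g/ form a stop–stop cluster, so [a] is inserted between them. /eiturribgiusipid/ → eiturribagiusipid.
Rule 3 (intervocalic voicing): /t/ is a voiceless stop between vowels /i/ and /u/, so it voices to [d]. /p/ is a voiceless stop between vowels /i/ and /i/, so it voices to [b]. /eiturribagiusipid/ → eidurribagiusibid.
Rule 4 (pre-rhotic lowering): /u/ is a high vowel immediately before /r/, so it lowers to [o]. /eidurribagiusibid/ → eidorribagiusibid.
Rule 5 (final devoicing): /d/ is a voiced obstruent in word-final position, so it devoices to [t]. /eidorribagiusibid/ → eidorribagiusibit.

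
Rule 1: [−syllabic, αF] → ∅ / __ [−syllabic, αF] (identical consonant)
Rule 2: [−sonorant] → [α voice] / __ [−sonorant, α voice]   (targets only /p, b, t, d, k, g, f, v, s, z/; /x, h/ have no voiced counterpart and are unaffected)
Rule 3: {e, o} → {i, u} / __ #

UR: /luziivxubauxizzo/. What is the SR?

Rule 1 (degemination): /zz/ is a geminate; the first /z/ deletes. /luziivxubauxizzo/ → luziivxubauxizo.
Rule 2 (regressive voicing assimilation): /v/ precedes the voiceless obstruent /x/, so it devoices to [f] by assimilation. /luziivxubauxizo/ → luziifxubauxizo.
Rule 3 (final vowel raising): /o/ is a mid vowel in word-final position, so it raises to [u]. /luziifxubauxizo/ → luziifxubauxizu.

luziifxubauxizu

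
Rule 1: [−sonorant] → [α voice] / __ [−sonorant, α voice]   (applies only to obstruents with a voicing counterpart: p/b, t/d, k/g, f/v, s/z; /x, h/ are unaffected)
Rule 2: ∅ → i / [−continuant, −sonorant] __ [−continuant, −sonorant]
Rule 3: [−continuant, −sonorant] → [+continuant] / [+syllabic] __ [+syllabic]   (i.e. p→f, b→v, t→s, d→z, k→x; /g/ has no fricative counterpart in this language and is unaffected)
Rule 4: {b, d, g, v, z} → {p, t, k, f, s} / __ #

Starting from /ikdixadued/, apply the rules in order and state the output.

igizixazuet

Rule 1 (regressive voicing assimilation): /k/ precedes the voiced obstruent /d/, so it voices to [g] by assimilation. /ikdixadued/ → igdixadued.
Rule 2 (stop-cluster i-epenthesis): /g/ and /d/ form a stop–stop cluster, so [i] is inserted between them. /igdixadued/ → igidixadued.
Rule 3 (intervocalic spirantization): /d/ is a stop between vowels /i/ and /i/, so it spirantizes to the fricative [z]. /d/ is a stop between vowels /a/ and /u/, so it spirantizes to the fricative [z]. /igidixadued/ → igizixazued.
Rule 4 (final devoicing): /d/ is a voiced obstruent in word-final position, so it devoices to [t]. /igizixazued/ → igizixazuet.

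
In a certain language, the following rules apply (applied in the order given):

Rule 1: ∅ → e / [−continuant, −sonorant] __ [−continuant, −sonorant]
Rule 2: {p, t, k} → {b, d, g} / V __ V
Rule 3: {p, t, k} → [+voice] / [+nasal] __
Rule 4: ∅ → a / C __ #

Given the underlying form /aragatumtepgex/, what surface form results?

aragadumdebegexa

Rule 1 (stop-cluster e-epenthesis): /p/ and /g/ form a stop–stop cluster, so [e] is inserted between them. /aragatumtepgex/ → aragatumtepegex.
Rule 2 (intervocalic voicing): /t/ is a voiceless stop between vowels /a/ and /u/, so it voices to [d]. /p/ is a voiceless stop between vowels /e/ and /e/, so it voices to [b]. /aragatumtepegex/ → aragadumtebegex.
Rule 3 (post-nasal voicing): /t/ is a voiceless stop immediately after the nasal /m/, so it voices to [d]. /aragadumtebegex/ → aragadumdebegex.
Rule 4 (final a-epenthesis): the form ends in the consonant /x/, so [a] is inserted word-finally. /aragadumdebegex/ → aragadumdebegexa.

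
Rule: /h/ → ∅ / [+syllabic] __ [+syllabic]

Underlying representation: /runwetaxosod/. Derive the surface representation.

runwetaxosod

No segment of /runwetaxosod/ meets the structural description of the rule, so the form surfaces unchanged.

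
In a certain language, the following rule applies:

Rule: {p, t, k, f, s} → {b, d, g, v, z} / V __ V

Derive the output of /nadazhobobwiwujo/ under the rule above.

nadazhobobwiwujo

No segment of /nadazhobobwiwujo/ meets the structural description of the rule, so the form surfaces unchanged.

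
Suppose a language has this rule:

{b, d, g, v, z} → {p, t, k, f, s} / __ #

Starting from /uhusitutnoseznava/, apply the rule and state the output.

uhusitutnoseznava

No segment of /uhusitutnoseznava/ meets the structural description of the rule, so the form surfaces unchanged.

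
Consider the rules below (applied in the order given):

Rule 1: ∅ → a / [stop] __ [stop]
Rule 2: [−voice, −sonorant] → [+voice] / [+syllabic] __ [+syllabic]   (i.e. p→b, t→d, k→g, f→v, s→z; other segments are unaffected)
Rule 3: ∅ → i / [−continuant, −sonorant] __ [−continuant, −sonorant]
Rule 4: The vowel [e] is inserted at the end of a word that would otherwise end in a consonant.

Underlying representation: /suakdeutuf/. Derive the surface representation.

suagadeudufe

Rule 1 (stop-cluster a-epenthesis): /k/ and /d/ form a stop–stop cluster, so [a] is inserted between them. /suakdeutuf/ → suakadeutuf.
Rule 2 (intervocalic voicing): /k/ is a voiceless obstruent between vowels /a/ and /a/, so it voices to [g]. /t/ is a voiceless obstruent between vowels /u/ and /u/, so it voices to [d]. /suakadeutuf/ → suagadeuduf.
Rule 3 (stop-cluster i-epenthesis): no segment meets the environment; /suagadeuduf/ is unchanged.
Rule 4 (final e-epenthesis): the form ends in the consonant /f/, so [e] is inserted word-finally. /suagadeuduf/ → suagadeudufe.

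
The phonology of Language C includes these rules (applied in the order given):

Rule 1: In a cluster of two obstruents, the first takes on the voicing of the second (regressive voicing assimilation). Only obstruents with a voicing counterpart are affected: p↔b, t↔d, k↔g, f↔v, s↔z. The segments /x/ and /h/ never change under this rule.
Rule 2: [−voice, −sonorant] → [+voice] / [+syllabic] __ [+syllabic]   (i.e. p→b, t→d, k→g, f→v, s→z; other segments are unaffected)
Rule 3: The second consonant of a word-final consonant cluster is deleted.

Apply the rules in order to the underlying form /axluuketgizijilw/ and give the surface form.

axluugedgizijil

Rule 1 (regressive voicing assimilation): /t/ precedes the voiced obstruent /g/, so it voices to [d] by assimilation. /axluuketgizijilw/ → axluukedgizijilw.
Rule 2 (intervocalic voicing): /k/ is a voiceless obstruent between vowels /u/ and /e/, so it voices to [g]. /axluukedgizijilw/ → axluugedgizijilw.
Rule 3 (final cluster simplification): /w/ is the second consonant of a word-final cluster /lw/, so it deletes. /axluugedgizijilw/ → axluugedgizijil.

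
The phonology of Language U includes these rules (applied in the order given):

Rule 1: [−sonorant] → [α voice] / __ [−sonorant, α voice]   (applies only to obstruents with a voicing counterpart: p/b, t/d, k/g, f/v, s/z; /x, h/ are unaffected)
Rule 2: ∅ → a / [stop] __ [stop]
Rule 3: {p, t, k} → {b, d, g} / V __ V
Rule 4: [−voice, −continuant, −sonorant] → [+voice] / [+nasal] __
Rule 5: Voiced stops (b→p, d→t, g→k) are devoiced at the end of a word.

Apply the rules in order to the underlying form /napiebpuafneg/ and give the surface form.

Rule 1 (regressive voicing assimilation): /b/ precedes the voiceless obstruent /p/, so it devoices to [p] by assimilation. /napiebpuafneg/ → napieppuafneg.
Rule 2 (stop-cluster a-epenthesis): /p/ and /p/ form a stop–stop cluster, so [a] is inserted between them. /napieppuafneg/ → napiepapuafneg.
Rule 3 (intervocalic voicing): /p/ is a voiceless stop between vowels /a/ and /i/, so it voices to [b]. /p/ is a voiceless stop between vowels /e/ and /a/, so it voices to [b]. /p/ is a voiceless stop between vowels /a/ and /u/, so it voices to [b]. /napiepapuafneg/ → nabiebabuafneg.
Rule 4 (post-nasal voicing): no segment meets the environment; /nabiebabuafneg/ is unchanged.
Rule 5 (final devoicing): /g/ is a voiced stop in word-final position, so it devoices to [k]. /nabiebabuafneg/ → nabiebabuafnek.

nabiebabuafnek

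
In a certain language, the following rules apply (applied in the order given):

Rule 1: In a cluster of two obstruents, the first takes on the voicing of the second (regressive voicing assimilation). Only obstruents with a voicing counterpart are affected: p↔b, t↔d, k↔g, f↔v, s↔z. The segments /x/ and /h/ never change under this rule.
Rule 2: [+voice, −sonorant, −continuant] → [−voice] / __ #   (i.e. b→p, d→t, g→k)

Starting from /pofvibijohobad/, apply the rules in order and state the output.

Rule 1 (regressive voicing assimilation): /f/ precedes the voiced obstruent /v/, so it voices to [v] by assimilation. /pofvibijohobad/ → povvibijohobad.
Rule 2 (final devoicing): /d/ is a voiced stop in word-final position, so it devoices to [t]. /povvibijohobad/ → povvibijohobat.

povvibijohobat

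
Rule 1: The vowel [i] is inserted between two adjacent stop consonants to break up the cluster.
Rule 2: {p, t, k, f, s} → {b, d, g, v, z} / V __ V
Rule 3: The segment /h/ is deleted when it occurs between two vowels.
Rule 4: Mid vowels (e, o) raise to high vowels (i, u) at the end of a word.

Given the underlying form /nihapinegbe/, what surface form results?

niabinegibi

Rule 1 (stop-cluster i-epenthesis): /g/ and /b/ form a stop–stop cluster, so [i] is inserted between them. /nihapinegbe/ → nihapinegibe.
Rule 2 (intervocalic voicing): /p/ is a voiceless obstruent between vowels /a/ and /i/, so it voices to [b]. /nihapinegibe/ → nihabinegibe.
Rule 3 (intervocalic h-deletion): /h/ occurs between vowels /i/ and /a/, so it deletes. /nihabinegibe/ → niabinegibe.
Rule 4 (final vowel raising): /e/ is a mid vowel in word-final position, so it raises to [i]. /niabinegibe/ → niabinegibi.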